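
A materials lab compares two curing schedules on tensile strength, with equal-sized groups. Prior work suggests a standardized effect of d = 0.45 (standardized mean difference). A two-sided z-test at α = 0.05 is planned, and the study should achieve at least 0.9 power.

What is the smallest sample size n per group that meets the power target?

n = 104 per group

For power 0.9 need Φ(δ − z_{0.025}) = 0.9, so δ = z_{0.025} + z_{0.10} = 1.960 + 1.282 = 3.242.
(For δ > 0 the lower-tail rejection region contributes negligibly to power, so the one-term inversion is standard.)
δ = d·√(n/2) ⇒ n = 2(δ/d)² = 2 × (3.242 / 0.45)² = 103.78.
Round up to the next whole unit.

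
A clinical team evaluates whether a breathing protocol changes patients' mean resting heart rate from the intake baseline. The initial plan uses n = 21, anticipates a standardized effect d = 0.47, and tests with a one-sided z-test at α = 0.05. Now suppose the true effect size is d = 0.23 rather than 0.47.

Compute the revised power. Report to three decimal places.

With d = 0.23: δ = d·√n = 0.23 × √21 = 1.0540. Critical value z_{0.05} = 1.645.
Revised power = P(Z > 1.645 − δ) = Φ(-0.591) = 0.2773.

Power ≈ 0.277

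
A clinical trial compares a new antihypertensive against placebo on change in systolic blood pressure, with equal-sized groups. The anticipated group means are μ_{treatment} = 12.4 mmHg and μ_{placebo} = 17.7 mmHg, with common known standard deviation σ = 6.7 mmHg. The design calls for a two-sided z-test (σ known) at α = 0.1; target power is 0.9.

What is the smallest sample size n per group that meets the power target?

n = 28 per group

Standardized effect: d = |μ_{treatment} − μ_{placebo}| / σ = |12.4 − 17.7| / 6.7 = 0.7910
Set Φ(δ − 1.645) = 0.9; then δ − 1.645 = Φ⁻¹(0.9) = 1.282, giving δ = 2.926.
(Ignoring the negligible lower-tail rejection probability gives the usual closed-form inversion.)
δ = d·√(n/2) ⇒ n = 2(δ/d)² = 2 × (2.926 / 0.7910)² = 27.37.
Rounding up, n = 28 per group.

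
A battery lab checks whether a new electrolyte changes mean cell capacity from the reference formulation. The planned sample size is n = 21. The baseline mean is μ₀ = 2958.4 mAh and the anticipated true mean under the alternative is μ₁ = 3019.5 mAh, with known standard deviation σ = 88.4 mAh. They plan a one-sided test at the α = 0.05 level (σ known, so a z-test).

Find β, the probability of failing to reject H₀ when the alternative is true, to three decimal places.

Standardized effect: d = |μ₁ − μ₀| / σ = |3019.5 − 2958.4| / 88.4 = 0.6912
Noncentrality parameter: δ = d·√n = 0.6912 × √21 = 3.1674
One-sided α = 0.05 → critical value z_{0.05} = 1.645.
Power = P(Z > 1.645 − δ) = Φ(1.523) = 0.9361.
Type II error: β = 1 − power = 1 − 0.9361 = 0.0639.

β ≈ 0.064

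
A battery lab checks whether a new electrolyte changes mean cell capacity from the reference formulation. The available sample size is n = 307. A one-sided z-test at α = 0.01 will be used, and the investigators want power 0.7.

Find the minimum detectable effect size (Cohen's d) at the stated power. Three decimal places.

d ≈ 0.163

Need Φ(δ − 2.326) = 0.7, so δ = 2.326 + 0.524 = 2.851.
δ = d·√n ⇒ d = δ/√n = 2.851/√307 = 0.1627.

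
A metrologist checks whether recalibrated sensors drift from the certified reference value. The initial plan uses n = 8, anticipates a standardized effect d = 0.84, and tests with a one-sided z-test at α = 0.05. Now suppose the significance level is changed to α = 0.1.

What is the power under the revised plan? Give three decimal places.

Power ≈ 0.863

δ = d·√n = 0.84 × √8 = 2.3759 (unchanged). New critical value: z_{0.1} = 1.282.
Revised power = P(Z > 1.282 − δ) = Φ(1.094) = 0.8631.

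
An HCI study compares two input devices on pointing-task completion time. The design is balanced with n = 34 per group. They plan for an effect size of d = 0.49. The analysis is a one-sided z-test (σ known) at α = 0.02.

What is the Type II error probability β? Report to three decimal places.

β ≈ 0.513

Noncentrality parameter: δ = d·√(n/2) = 0.49 × √(34/2) = 2.0203
One-sided α = 0.02 → critical value z_{0.02} = 2.054.
Power = Φ(δ − 2.054) = Φ(-0.033) = 0.4867.
Type II error: β = 1 − power = 1 − 0.4867 = 0.5133.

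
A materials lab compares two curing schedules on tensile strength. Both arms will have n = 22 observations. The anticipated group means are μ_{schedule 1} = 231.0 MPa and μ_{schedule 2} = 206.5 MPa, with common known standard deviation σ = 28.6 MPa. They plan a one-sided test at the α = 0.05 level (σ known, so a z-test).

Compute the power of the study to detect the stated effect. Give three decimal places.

Power ≈ 0.884

Standardized effect: d = |μ_{schedule 1} − μ_{schedule 2}| / σ = |231.0 − 206.5| / 28.6 = 0.8566
Noncentrality parameter: δ = d·√(n/2) = 0.8566 × √(22/2) = 2.8412
One-sided α = 0.05 → critical value z_{0.05} = 1.645.
Power = Φ(δ − 1.645) = Φ(1.196) = 0.8842.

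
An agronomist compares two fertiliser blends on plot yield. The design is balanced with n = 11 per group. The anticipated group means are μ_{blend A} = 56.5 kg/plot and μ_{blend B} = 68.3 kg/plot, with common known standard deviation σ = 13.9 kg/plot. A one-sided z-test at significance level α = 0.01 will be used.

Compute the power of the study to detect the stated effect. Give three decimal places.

Standardized effect: d = |μ_{blend A} − μ_{blend B}| / σ = |56.5 − 68.3| / 13.9 = 0.8489
Noncentrality parameter: δ = d·√(n/2) = 0.8489 × √(11/2) = 1.9909
One-sided α = 0.01 → critical value z_{0.01} = 2.326.
Power = Φ(δ − 2.326) = Φ(-0.335) = 0.3686.

Power ≈ 0.369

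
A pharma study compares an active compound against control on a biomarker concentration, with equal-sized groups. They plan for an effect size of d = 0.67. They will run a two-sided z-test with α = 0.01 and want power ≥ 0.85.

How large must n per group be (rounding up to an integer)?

n = 59 per group

For power 0.85 need Φ(δ − z_{0.005}) = 0.85, so δ = z_{0.005} + z_{0.15} = 2.576 + 1.036 = 3.612.
(Ignoring the negligible lower-tail rejection probability gives the usual closed-form inversion.)
δ = d·√(n/2) ⇒ n = 2(δ/d)² = 2 × (3.612 / 0.67)² = 58.14.
Round up to the next whole unit.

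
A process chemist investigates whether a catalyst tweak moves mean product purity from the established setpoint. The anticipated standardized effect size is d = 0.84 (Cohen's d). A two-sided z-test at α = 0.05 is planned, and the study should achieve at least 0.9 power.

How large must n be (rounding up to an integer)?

n = 15

For power 0.9 need Φ(δ − z_{0.025}) = 0.9, so δ = z_{0.025} + z_{0.10} = 1.960 + 1.282 = 3.242.
(The Φ(−δ − z_{α/2}) term is vanishingly small for δ > 0 and is dropped in the standard sample-size formula.)
δ = d·√n ⇒ n = (δ/d)² = (3.242 / 0.84)² = 14.89.
Rounding up, n = 15.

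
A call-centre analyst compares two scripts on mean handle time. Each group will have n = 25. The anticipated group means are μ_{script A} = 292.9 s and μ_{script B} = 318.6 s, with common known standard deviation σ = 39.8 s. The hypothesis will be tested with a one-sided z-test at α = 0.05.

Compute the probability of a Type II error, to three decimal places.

Standardized effect: d = |μ_{script A} − μ_{script B}| / σ = |292.9 − 318.6| / 39.8 = 0.6457
Noncentrality parameter: δ = d·√(n/2) = 0.6457 × √(25/2) = 2.2830
One-sided α = 0.05 → critical value z_{0.05} = 1.645.
Power = P(Z > 1.645 − δ) = Φ(0.638) = 0.7383.
Type II error: β = 1 − power = 1 − 0.7383 = 0.2617.

β ≈ 0.262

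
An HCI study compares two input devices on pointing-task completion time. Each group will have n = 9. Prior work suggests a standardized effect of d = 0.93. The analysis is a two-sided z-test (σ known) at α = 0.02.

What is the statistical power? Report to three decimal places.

Power ≈ 0.362

Noncentrality parameter: δ = d·√(n/2) = 0.93 × √(9/2) = 1.9728
Critical value for a two-sided test at α = 0.02: z_{α/2} = 2.326.
Power = Φ(δ − 2.326) + Φ(−δ − 2.326) = Φ(-0.354) + Φ(-4.299) = 0.3618 + 0.0000 = 0.3619.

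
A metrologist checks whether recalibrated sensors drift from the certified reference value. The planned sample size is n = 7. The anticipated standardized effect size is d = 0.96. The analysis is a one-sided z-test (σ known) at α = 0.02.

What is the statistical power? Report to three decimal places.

Power ≈ 0.687

Noncentrality parameter: δ = d·√n = 0.96 × √7 = 2.5399
Critical value for a one-sided test at α = 0.02: z_α = 2.054.
Power = Φ(δ − 2.054) = Φ(0.486) = 0.6866.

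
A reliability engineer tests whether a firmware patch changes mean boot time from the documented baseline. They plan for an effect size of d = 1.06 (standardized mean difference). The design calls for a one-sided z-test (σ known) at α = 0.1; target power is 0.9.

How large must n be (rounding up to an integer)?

For power 0.9 need Φ(δ − z_{0.1}) = 0.9, so δ = z_{0.1} + z_{0.10} = 1.282 + 1.282 = 2.563.
δ = d·√n ⇒ n = (δ/d)² = (2.563 / 1.06)² = 5.85.
Round up to the next whole unit.

n = 6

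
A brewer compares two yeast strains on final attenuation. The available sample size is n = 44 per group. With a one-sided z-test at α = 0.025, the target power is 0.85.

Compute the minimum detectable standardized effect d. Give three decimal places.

Need Φ(δ − 1.960) = 0.85, so δ = 1.960 + 1.036 = 2.996.
δ = d·√(n/2) ⇒ d = δ/√(n/2) = 2.996/√(44/2) = 0.6388.

d ≈ 0.639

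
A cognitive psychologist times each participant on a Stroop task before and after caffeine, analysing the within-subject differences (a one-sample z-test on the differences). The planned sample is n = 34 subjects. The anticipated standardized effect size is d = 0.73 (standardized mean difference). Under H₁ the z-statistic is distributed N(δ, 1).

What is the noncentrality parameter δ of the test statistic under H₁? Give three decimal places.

δ = d·√n = 0.73 × √34 = 4.2566

δ ≈ 4.257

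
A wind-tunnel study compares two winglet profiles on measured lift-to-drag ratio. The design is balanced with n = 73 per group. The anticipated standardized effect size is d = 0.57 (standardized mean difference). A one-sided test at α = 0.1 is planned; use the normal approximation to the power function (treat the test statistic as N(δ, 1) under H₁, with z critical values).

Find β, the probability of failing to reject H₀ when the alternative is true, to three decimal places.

Noncentrality parameter: δ = d·√(n/2) = 0.57 × √(73/2) = 3.4437
Critical value for a one-sided test at α = 0.1: z_α = 1.282.
Power = P(Z > 1.282 − δ) = Φ(2.162) = 0.9847.
Type II error: β = 1 − power = 1 − 0.9847 = 0.0153.

β ≈ 0.015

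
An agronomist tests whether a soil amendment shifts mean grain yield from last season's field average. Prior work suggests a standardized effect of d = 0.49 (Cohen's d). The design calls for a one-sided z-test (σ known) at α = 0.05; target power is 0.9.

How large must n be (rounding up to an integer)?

Set Φ(δ − 1.645) = 0.9; then δ − 1.645 = Φ⁻¹(0.9) = 1.282, giving δ = 2.926.
δ = d·√n ⇒ n = (δ/d)² = (2.926 / 0.49)² = 35.67.
Rounding up, n = 36.

n = 36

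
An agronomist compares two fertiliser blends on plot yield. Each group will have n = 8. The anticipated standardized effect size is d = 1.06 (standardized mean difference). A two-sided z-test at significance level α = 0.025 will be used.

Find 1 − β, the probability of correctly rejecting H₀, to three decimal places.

Noncentrality parameter: δ = d·√(n/2) = 1.06 × √(8/2) = 2.1200
Critical value for a two-sided test at α = 0.025: z_{α/2} = 2.241.
Power = Φ(δ − 2.241) + Φ(−δ − 2.241) = Φ(-0.121) + Φ(-4.361) = 0.4517 + 0.0000 = 0.4517.

Power ≈ 0.452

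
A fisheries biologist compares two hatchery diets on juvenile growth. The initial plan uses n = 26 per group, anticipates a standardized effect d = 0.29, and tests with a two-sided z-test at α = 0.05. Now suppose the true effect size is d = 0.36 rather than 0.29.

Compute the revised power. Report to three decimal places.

Power ≈ 0.255

With d = 0.36: δ = d·√(n/2) = 0.36 × √(26/2) = 1.2980. Critical value z_{0.025} = 1.960.
Revised power = Φ(δ − 1.960) + Φ(−δ − 1.960) = Φ(-0.662) + Φ(-3.258) = 0.2540 + 0.0006 = 0.2546.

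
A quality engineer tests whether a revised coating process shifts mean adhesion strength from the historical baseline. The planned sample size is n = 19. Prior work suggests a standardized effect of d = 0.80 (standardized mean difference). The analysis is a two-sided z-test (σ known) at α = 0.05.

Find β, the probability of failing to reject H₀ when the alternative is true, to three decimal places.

β ≈ 0.063

Noncentrality parameter: δ = d·√n = 0.80 × √19 = 3.4871
Two-sided α = 0.05 → critical value z_{0.025} = 1.960.
Power = Φ(δ − 1.960) + Φ(−δ − 1.960) = Φ(1.527) + Φ(-5.447) = 0.9366 + 0.0000 = 0.9366.
Type II error: β = 1 − power = 1 − 0.9366 = 0.0634.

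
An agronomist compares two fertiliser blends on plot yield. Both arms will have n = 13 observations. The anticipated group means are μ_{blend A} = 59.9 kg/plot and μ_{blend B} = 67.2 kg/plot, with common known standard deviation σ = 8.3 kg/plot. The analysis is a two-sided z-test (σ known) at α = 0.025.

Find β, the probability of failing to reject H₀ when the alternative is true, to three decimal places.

β ≈ 0.500

Standardized effect: d = |μ_{blend A} − μ_{blend B}| / σ = |59.9 − 67.2| / 8.3 = 0.8795
Noncentrality parameter: δ = d·√(n/2) = 0.8795 × √(13/2) = 2.2423
Critical value for a two-sided test at α = 0.025: z_{α/2} = 2.241.
Power = Φ(δ − 2.241) + Φ(−δ − 2.241) = Φ(0.001) + Φ(-4.484) = 0.5004 + 0.0000 = 0.5004.
Type II error: β = 1 − power = 1 − 0.5004 = 0.4996.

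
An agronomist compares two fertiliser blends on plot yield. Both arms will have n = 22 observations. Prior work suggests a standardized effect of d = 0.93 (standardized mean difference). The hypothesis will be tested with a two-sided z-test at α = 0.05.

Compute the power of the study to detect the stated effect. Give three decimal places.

Noncentrality parameter: λ = d·√(n/2) = 0.93 × √(22/2) = 3.0845
Two-sided α = 0.05 → critical value z_{0.025} = 1.960.
Power = Φ(λ − 1.960) + Φ(−λ − 1.960) = Φ(1.124) + Φ(-5.044) = 0.8696 + 0.0000 = 0.8696.

Power ≈ 0.870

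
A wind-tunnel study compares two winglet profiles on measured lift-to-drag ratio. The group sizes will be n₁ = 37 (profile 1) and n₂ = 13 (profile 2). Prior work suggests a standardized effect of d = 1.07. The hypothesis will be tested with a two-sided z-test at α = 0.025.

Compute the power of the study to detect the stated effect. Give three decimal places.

Noncentrality parameter: δ = d / √(1/n₁ + 1/n₂) = 1.07 / √(1/37 + 1/13) = 3.3187
Critical value for a two-sided test at α = 0.025: z_{α/2} = 2.241.
Power = Φ(δ − 2.241) + Φ(−δ − 2.241) = Φ(1.077) + Φ(-5.560) = 0.8593 + 0.0000 = 0.8593.

Power ≈ 0.859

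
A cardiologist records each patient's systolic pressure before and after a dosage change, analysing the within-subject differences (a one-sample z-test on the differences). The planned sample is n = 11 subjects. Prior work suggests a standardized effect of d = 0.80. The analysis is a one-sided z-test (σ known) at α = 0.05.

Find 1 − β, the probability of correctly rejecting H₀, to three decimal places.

Power ≈ 0.843

Noncentrality parameter: δ = d·√n = 0.80 × √11 = 2.6533
One-sided α = 0.05 → critical value z_{0.05} = 1.645.
Power = Φ(δ − 1.645) = Φ(1.008) = 0.8434.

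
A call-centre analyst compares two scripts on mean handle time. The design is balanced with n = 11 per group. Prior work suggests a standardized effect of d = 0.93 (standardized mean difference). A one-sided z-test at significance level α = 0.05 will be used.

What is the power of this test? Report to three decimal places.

Noncentrality parameter: δ = d·√(n/2) = 0.93 × √(11/2) = 2.1810
One-sided α = 0.05 → critical value z_{0.05} = 1.645.
Power = P(Z > 1.645 − δ) = Φ(0.536) = 0.7041.

Power ≈ 0.704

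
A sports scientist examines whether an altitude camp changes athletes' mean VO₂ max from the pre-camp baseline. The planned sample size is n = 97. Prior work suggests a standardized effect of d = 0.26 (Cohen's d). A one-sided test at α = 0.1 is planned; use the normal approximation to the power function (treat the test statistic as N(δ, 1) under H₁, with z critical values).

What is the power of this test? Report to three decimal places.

Noncentrality parameter: δ = d·√n = 0.26 × √97 = 2.5607
One-sided α = 0.1 → critical value z_{0.1} = 1.282.
Power = P(Z > 1.282 − δ) = Φ(1.279) = 0.8996.

Power ≈ 0.900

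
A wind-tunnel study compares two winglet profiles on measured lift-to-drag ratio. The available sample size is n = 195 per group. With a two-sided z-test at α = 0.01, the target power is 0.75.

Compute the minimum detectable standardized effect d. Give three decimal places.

Need Φ(δ − 2.576) = 0.75, so δ = 2.576 + 0.674 = 3.250.
(Lower-tail contribution to power is negligible for δ > 0.)
δ = d·√(n/2) ⇒ d = δ/√(n/2) = 3.250/√(195/2) = 0.3292.

d ≈ 0.329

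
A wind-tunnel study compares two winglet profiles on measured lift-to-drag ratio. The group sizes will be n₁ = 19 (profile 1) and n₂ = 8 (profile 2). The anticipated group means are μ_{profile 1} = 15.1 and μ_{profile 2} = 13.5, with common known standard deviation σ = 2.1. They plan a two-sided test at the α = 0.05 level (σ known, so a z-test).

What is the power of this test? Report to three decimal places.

Standardized effect: d = |μ_{profile 1} − μ_{profile 2}| / σ = |15.1 − 13.5| / 2.1 = 0.7619
Noncentrality parameter: δ = d / √(1/n₁ + 1/n₂) = 0.7619 / √(1/19 + 1/8) = 1.8078
Critical value for a two-sided test at α = 0.05: z_{α/2} = 1.960.
Power = Φ(δ − 1.960) + Φ(−δ − 1.960) = Φ(-0.152) + Φ(-3.768) = 0.4395 + 0.0001 = 0.4396.

Power ≈ 0.440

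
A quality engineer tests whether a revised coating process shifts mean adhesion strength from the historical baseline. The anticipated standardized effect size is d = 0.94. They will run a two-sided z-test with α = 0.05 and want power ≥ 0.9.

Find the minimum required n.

Set Φ(δ − 1.960) = 0.9; then δ − 1.960 = Φ⁻¹(0.9) = 1.282, giving δ = 3.242.
(For δ > 0 the lower-tail rejection region contributes negligibly to power, so the one-term inversion is standard.)
δ = d·√n ⇒ n = (δ/d)² = (3.242 / 0.94)² = 11.89.
Rounding up, n = 12.

n = 12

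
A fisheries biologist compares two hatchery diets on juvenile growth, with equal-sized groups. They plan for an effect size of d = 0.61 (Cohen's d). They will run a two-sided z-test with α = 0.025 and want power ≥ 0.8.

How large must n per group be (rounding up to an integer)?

For power 0.8 need Φ(δ − z_{0.0125}) = 0.8, so δ = z_{0.0125} + z_{0.20} = 2.241 + 0.842 = 3.083.
(For δ > 0 the lower-tail rejection region contributes negligibly to power, so the one-term inversion is standard.)
δ = d·√(n/2) ⇒ n = 2(δ/d)² = 2 × (3.083 / 0.61)² = 51.09.
Round up to the next whole unit.

n = 52 per group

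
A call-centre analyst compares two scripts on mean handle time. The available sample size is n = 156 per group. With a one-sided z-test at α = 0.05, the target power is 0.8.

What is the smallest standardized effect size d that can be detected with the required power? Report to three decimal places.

d ≈ 0.282

Required noncentrality: δ = z_{0.05} + z_{0.20} = 1.645 + 0.842 = 2.486.
δ = d·√(n/2) ⇒ d = δ/√(n/2) = 2.486/√(156/2) = 0.2815.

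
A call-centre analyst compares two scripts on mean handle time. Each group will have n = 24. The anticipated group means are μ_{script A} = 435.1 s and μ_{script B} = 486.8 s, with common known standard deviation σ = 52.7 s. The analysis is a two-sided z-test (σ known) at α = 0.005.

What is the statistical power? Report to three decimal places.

Power ≈ 0.723

Standardized effect: d = |μ_{script A} − μ_{script B}| / σ = |435.1 − 486.8| / 52.7 = 0.9810
Noncentrality parameter: δ = d·√(n/2) = 0.9810 × √(24/2) = 3.3984
Two-sided α = 0.005 → critical value z_{0.0025} = 2.807.
Power = Φ(δ − 2.807) + Φ(−δ − 2.807) = Φ(0.591) + Φ(-6.205) = 0.7229 + 0.0000 = 0.7229.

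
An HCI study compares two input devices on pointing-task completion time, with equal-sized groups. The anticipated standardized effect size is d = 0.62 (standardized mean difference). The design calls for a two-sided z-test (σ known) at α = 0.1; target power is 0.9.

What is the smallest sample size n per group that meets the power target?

Set Φ(δ − 1.645) = 0.9; then δ − 1.645 = Φ⁻¹(0.9) = 1.282, giving δ = 2.926.
(For δ > 0 the lower-tail rejection region contributes negligibly to power, so the one-term inversion is standard.)
δ = d·√(n/2) ⇒ n = 2(δ/d)² = 2 × (2.926 / 0.62)² = 44.56.
Round up to the next whole unit.

n = 45 per group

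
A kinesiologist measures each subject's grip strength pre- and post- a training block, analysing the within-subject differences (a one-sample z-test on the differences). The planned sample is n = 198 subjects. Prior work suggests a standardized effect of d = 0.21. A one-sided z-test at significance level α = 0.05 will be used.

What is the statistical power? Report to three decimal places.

Noncentrality parameter: δ = d·√n = 0.21 × √198 = 2.9550
Critical value for a one-sided test at α = 0.05: z_α = 1.645.
Power = Φ(δ − 1.645) = Φ(1.310) = 0.9049.

Power ≈ 0.905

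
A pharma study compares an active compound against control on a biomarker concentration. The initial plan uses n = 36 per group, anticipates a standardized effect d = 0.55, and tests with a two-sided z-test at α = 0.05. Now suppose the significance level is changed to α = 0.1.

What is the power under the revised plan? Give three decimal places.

Power ≈ 0.754

δ = d·√(n/2) = 0.55 × √(36/2) = 2.3335 (unchanged). New critical value: z_{0.05} = 1.645.
Revised power = Φ(δ − 1.645) + Φ(−δ − 1.645) = Φ(0.689) + Φ(-3.978) = 0.7545 + 0.0000 = 0.7545.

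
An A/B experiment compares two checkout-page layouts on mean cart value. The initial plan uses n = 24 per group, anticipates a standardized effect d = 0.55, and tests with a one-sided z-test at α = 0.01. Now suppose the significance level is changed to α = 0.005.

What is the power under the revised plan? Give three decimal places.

δ = d·√(n/2) = 0.55 × √(24/2) = 1.9053 (unchanged). New critical value: z_{0.005} = 2.576.
Revised power = Φ(δ − 2.576) = Φ(-0.671) = 0.2512.

Power ≈ 0.251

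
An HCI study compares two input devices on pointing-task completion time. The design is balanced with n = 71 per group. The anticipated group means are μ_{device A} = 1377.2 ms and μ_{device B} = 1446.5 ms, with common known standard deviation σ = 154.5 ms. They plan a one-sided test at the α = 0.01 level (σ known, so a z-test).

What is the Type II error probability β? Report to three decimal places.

Standardized effect: d = |μ_{device A} − μ_{device B}| / σ = |1377.2 − 1446.5| / 154.5 = 0.4485
Noncentrality parameter: δ = d·√(n/2) = 0.4485 × √(71/2) = 2.6725
One-sided α = 0.01 → critical value z_{0.01} = 2.326.
Power = Φ(δ − 2.326) = Φ(0.346) = 0.6354.
Type II error: β = 1 − power = 1 − 0.6354 = 0.3646.

β ≈ 0.365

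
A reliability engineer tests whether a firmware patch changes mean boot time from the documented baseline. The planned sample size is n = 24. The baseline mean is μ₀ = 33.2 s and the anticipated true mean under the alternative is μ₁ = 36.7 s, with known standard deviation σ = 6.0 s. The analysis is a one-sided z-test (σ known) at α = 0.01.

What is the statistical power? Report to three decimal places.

Power ≈ 0.702

Standardized effect: d = |μ₁ − μ₀| / σ = |36.7 − 33.2| / 6.0 = 0.5833
Noncentrality parameter: δ = d·√n = 0.5833 × √24 = 2.8577
Critical value for a one-sided test at α = 0.01: z_α = 2.326.
Power = P(Z > 2.326 − δ) = Φ(0.531) = 0.7024.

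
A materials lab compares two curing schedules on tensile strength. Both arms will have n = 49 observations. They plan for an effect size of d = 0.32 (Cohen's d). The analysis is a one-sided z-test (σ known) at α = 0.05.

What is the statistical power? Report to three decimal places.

Power ≈ 0.476

Noncentrality parameter: δ = d·√(n/2) = 0.32 × √(49/2) = 1.5839
One-sided α = 0.05 → critical value z_{0.05} = 1.645.
Power = Φ(δ − 1.645) = Φ(-0.061) = 0.4757.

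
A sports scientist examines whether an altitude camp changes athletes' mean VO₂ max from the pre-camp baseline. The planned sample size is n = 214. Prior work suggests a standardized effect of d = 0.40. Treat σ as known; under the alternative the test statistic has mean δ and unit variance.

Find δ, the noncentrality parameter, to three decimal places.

δ ≈ 5.851

The noncentrality parameter scales effect size by the design's sample-size factor: δ = d·√n = 0.40 × √214 = 5.8515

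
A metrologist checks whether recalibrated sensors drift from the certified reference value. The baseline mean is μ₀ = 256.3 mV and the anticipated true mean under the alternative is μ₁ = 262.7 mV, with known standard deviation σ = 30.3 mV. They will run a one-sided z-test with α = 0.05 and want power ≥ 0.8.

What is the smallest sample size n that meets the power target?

n = 139

Standardized effect: d = |μ₁ − μ₀| / σ = |262.7 − 256.3| / 30.3 = 0.2112
For power 0.8 need Φ(δ − z_{0.05}) = 0.8, so δ = z_{0.05} + z_{0.20} = 1.645 + 0.842 = 2.486.
δ = d·√n ⇒ n = (δ/d)² = (2.486 / 0.2112)² = 138.58.
Rounding up, n = 139.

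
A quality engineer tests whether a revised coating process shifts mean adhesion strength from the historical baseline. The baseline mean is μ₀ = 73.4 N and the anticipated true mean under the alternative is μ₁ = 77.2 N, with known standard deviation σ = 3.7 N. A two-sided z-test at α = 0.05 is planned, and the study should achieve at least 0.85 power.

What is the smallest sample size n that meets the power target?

Standardized effect: d = |μ₁ − μ₀| / σ = |77.2 − 73.4| / 3.7 = 1.0270
For power 0.85 need Φ(δ − z_{0.025}) = 0.85, so δ = z_{0.025} + z_{0.15} = 1.960 + 1.036 = 2.996.
(For δ > 0 the lower-tail rejection region contributes negligibly to power, so the one-term inversion is standard.)
δ = d·√n ⇒ n = (δ/d)² = (2.996 / 1.0270)² = 8.51.
Round up to the next whole unit.

n = 9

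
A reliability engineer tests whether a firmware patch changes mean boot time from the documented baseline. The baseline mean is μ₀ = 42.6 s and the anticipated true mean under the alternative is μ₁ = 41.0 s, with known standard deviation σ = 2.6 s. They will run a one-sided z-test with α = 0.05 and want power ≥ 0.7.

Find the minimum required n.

n = 13

Standardized effect: d = |μ₁ − μ₀| / σ = |41.0 − 42.6| / 2.6 = 0.6154
For power 0.7 need Φ(δ − z_{0.05}) = 0.7, so δ = z_{0.05} + z_{0.30} = 1.645 + 0.524 = 2.169.
δ = d·√n ⇒ n = (δ/d)² = (2.169 / 0.6154)² = 12.43.
Rounding up, n = 13.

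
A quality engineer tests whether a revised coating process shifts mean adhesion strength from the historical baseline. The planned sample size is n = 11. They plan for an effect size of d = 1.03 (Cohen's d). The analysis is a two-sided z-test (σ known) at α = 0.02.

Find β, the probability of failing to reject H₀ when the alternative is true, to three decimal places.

β ≈ 0.138

Noncentrality parameter: δ = d·√n = 1.03 × √11 = 3.4161
Critical value for a two-sided test at α = 0.02: z_{α/2} = 2.326.
Power = Φ(δ − 2.326) + Φ(−δ − 2.326) = Φ(1.090) + Φ(-5.742) = 0.8621 + 0.0000 = 0.8621.
Type II error: β = 1 − power = 1 − 0.8621 = 0.1379.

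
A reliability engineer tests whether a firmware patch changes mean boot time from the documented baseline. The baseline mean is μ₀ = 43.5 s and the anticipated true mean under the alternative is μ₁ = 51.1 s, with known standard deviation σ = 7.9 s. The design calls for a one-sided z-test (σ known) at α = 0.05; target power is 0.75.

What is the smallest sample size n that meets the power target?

n = 6

Standardized effect: d = |μ₁ − μ₀| / σ = |51.1 − 43.5| / 7.9 = 0.9620
For power 0.75 need Φ(δ − z_{0.05}) = 0.75, so δ = z_{0.05} + z_{0.25} = 1.645 + 0.674 = 2.319.
δ = d·√n ⇒ n = (δ/d)² = (2.319 / 0.9620)² = 5.81.
Rounding up, n = 6.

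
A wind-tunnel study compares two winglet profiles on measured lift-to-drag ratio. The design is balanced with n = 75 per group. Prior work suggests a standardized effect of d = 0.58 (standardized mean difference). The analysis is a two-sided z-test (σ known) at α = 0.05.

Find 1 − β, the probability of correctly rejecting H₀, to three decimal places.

Noncentrality parameter: δ = d·√(n/2) = 0.58 × √(75/2) = 3.5518
Two-sided α = 0.05 → critical value z_{0.025} = 1.960.
Power = Φ(δ − 1.960) + Φ(−δ − 1.960) = Φ(1.592) + Φ(-5.512) = 0.9443 + 0.0000 = 0.9443.

Power ≈ 0.944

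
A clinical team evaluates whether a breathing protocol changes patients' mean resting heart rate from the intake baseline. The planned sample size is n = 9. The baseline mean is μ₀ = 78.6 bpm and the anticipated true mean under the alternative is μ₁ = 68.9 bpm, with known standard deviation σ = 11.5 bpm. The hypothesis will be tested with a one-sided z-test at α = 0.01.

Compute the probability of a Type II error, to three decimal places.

Standardized effect: d = |μ₁ − μ₀| / σ = |68.9 − 78.6| / 11.5 = 0.8435
Noncentrality parameter: δ = d·√n = 0.8435 × √9 = 2.5304
Critical value for a one-sided test at α = 0.01: z_α = 2.326.
Power = P(Z > 2.326 − δ) = Φ(0.204) = 0.5809.
Type II error: β = 1 − power = 1 − 0.5809 = 0.4191.

β ≈ 0.419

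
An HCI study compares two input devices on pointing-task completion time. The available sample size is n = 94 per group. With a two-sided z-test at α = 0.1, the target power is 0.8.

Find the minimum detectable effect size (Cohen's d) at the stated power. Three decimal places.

Need Φ(δ − 1.645) = 0.8, so δ = 1.645 + 0.842 = 2.486.
(Lower-tail contribution to power is negligible for δ > 0.)
δ = d·√(n/2) ⇒ d = δ/√(n/2) = 2.486/√(94/2) = 0.3627.

d ≈ 0.363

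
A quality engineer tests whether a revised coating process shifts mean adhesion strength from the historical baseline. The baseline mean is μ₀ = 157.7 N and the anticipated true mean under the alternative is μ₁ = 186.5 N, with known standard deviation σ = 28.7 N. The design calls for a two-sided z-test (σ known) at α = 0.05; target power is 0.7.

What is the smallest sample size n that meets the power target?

n = 7

Standardized effect: d = |μ₁ − μ₀| / σ = |186.5 − 157.7| / 28.7 = 1.0035
Set Φ(δ − 1.960) = 0.7; then δ − 1.960 = Φ⁻¹(0.7) = 0.524, giving δ = 2.484.
(The Φ(−δ − z_{α/2}) term is vanishingly small for δ > 0 and is dropped in the standard sample-size formula.)
δ = d·√n ⇒ n = (δ/d)² = (2.484 / 1.0035)² = 6.13.
Round up to the next whole unit.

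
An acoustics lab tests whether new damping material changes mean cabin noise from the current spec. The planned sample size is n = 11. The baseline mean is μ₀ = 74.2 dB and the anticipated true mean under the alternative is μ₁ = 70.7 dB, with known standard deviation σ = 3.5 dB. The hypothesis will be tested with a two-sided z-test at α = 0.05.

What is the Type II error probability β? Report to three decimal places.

Standardized effect: d = |μ₁ − μ₀| / σ = |70.7 − 74.2| / 3.5 = 1.0000
Noncentrality parameter: δ = d·√n = 1.0000 × √11 = 3.3166
Two-sided α = 0.05 → critical value z_{0.025} = 1.960.
Power = Φ(δ − 1.960) + Φ(−δ − 1.960) = Φ(1.357) + Φ(-5.277) = 0.9126 + 0.0000 = 0.9126.
Type II error: β = 1 − power = 1 − 0.9126 = 0.0874.

β ≈ 0.087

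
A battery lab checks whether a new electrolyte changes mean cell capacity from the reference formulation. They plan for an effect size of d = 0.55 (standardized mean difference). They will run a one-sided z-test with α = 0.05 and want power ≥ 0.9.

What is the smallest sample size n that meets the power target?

Set Φ(δ − 1.645) = 0.9; then δ − 1.645 = Φ⁻¹(0.9) = 1.282, giving δ = 2.926.
δ = d·√n ⇒ n = (δ/d)² = (2.926 / 0.55)² = 28.31.
Round up to the next whole unit.

n = 29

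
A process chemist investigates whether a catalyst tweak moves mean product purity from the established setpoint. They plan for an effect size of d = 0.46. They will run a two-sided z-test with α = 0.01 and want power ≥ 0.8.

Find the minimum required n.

n = 56

Set Φ(δ − 2.576) = 0.8; then δ − 2.576 = Φ⁻¹(0.8) = 0.842, giving δ = 3.417.
(The Φ(−δ − z_{α/2}) term is vanishingly small for δ > 0 and is dropped in the standard sample-size formula.)
δ = d·√n ⇒ n = (δ/d)² = (3.417 / 0.46)² = 55.19.
Round up to the next whole unit.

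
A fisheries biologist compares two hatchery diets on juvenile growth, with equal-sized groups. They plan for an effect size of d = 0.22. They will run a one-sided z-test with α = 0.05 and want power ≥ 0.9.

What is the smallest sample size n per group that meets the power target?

For power 0.9 need Φ(δ − z_{0.05}) = 0.9, so δ = z_{0.05} + z_{0.10} = 1.645 + 1.282 = 2.926.
δ = d·√(n/2) ⇒ n = 2(δ/d)² = 2 × (2.926 / 0.22)² = 353.88.
Rounding up, n = 354 per group.

n = 354 per group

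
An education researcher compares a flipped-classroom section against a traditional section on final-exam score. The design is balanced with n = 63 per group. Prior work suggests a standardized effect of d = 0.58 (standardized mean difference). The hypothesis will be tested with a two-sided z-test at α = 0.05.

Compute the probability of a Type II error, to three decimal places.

Noncentrality parameter: δ = d·√(n/2) = 0.58 × √(63/2) = 3.2552
Two-sided α = 0.05 → critical value z_{0.025} = 1.960.
Power = Φ(δ − 1.960) + Φ(−δ − 1.960) = Φ(1.295) + Φ(-5.215) = 0.9024 + 0.0000 = 0.9024.
Type II error: β = 1 − power = 1 − 0.9024 = 0.0976.

β ≈ 0.098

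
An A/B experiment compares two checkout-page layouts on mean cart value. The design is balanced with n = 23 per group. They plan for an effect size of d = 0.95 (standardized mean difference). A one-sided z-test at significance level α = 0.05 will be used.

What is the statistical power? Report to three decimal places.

Noncentrality parameter: δ = d·√(n/2) = 0.95 × √(23/2) = 3.2216
Critical value for a one-sided test at α = 0.05: z_α = 1.645.
Power = P(Z > 1.645 − δ) = Φ(1.577) = 0.9426.

Power ≈ 0.943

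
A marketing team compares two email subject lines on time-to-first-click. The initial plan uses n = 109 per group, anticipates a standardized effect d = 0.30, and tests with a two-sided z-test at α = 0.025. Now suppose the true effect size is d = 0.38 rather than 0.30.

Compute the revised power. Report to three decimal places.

Power ≈ 0.714

With d = 0.38: δ = d·√(n/2) = 0.38 × √(109/2) = 2.8053. Critical value z_{0.0125} = 2.241.
Revised power = Φ(δ − 2.241) + Φ(−δ − 2.241) = Φ(0.564) + Φ(-5.047) = 0.7136 + 0.0000 = 0.7136.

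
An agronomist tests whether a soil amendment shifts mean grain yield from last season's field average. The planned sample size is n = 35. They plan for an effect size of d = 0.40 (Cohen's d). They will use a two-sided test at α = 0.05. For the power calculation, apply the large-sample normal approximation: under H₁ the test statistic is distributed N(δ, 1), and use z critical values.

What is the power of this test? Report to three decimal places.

Power ≈ 0.658

Noncentrality parameter: δ = d·√n = 0.40 × √35 = 2.3664
Two-sided α = 0.05 → critical value z_{0.025} = 1.960.
Power = Φ(δ − 1.960) + Φ(−δ − 1.960) = Φ(0.406) + Φ(-4.326) = 0.6578 + 0.0000 = 0.6578.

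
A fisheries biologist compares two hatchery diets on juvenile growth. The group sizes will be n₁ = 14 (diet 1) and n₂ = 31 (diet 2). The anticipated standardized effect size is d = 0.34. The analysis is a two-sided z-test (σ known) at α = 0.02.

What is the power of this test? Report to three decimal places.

Power ≈ 0.102

Noncentrality parameter: δ = d / √(1/n₁ + 1/n₂) = 0.34 / √(1/14 + 1/31) = 1.0559
Two-sided α = 0.02 → critical value z_{0.01} = 2.326.
Power = Φ(δ − 2.326) + Φ(−δ − 2.326) = Φ(-1.270) + Φ(-3.382) = 0.1020 + 0.0004 = 0.1023.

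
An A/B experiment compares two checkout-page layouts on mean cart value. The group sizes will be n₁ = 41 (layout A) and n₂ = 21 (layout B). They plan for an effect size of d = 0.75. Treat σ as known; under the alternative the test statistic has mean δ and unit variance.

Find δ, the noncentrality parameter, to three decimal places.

δ ≈ 2.795

The noncentrality parameter scales effect size by the design's sample-size factor: δ = d / √(1/n₁ + 1/n₂) = 0.75 / √(1/41 + 1/21) = 2.7949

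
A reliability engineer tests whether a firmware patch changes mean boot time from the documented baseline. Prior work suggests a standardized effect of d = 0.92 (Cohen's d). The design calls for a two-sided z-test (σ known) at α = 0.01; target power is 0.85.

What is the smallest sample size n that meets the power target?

n = 16

Set Φ(δ − 2.576) = 0.85; then δ − 2.576 = Φ⁻¹(0.85) = 1.036, giving δ = 3.612.
(For δ > 0 the lower-tail rejection region contributes negligibly to power, so the one-term inversion is standard.)
δ = d·√n ⇒ n = (δ/d)² = (3.612 / 0.92)² = 15.42.
Rounding up, n = 16.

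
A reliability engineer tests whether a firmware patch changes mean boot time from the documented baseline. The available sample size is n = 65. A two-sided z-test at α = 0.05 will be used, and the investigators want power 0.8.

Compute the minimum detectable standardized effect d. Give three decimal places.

Required noncentrality: δ = z_{0.025} + z_{0.20} = 1.960 + 0.842 = 2.802.
(Lower-tail contribution to power is negligible for δ > 0.)
δ = d·√n ⇒ d = δ/√n = 2.802/√65 = 0.3475.

d ≈ 0.347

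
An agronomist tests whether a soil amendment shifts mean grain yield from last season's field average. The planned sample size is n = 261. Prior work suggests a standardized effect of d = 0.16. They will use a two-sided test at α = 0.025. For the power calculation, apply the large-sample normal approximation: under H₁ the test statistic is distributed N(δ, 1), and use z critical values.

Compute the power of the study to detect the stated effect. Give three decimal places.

Noncentrality parameter: δ = d·√n = 0.16 × √261 = 2.5849
Two-sided α = 0.025 → critical value z_{0.0125} = 2.241.
Power = Φ(δ − 2.241) + Φ(−δ − 2.241) = Φ(0.343) + Φ(-4.826) = 0.6344 + 0.0000 = 0.6344.

Power ≈ 0.634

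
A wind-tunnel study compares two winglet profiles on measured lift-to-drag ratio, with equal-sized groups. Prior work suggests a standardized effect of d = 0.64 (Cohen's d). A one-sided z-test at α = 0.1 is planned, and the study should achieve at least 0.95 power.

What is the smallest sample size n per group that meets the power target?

Set Φ(δ − 1.282) = 0.95; then δ − 1.282 = Φ⁻¹(0.95) = 1.645, giving δ = 2.926.
δ = d·√(n/2) ⇒ n = 2(δ/d)² = 2 × (2.926 / 0.64)² = 41.82.
Round up to the next whole unit.

n = 42 per group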